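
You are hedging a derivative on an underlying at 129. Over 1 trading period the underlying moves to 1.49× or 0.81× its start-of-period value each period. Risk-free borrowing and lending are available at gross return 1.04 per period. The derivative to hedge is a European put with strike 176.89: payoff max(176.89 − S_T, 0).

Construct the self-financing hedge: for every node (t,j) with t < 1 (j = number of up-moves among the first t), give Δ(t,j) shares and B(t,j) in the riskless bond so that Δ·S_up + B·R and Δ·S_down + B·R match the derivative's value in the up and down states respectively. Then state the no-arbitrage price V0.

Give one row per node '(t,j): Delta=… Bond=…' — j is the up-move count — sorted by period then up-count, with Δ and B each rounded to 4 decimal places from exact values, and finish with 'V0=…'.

Risk-neutral probability p* = (R−d)/(u−d) = (1.04−0.81)/(1.49−0.81) = 0.3382.
Payoff layer (t=1): V(1,0)=72.4000, V(1,1)=0.0000
Node (0,0) S=129.0000: V=(p*·0.0000+(1−p*)·72.4000)/1.04=46.0690; Δ=(0.0000−72.4000)/(192.2100−104.4900)=-0.8254; B=V−Δ·S=152.5396
Self-financing check: at every node Δ·S+B equals the discounted successor values.

(0,0): Delta=-0.8254 Bond=152.5396
V0=46.0690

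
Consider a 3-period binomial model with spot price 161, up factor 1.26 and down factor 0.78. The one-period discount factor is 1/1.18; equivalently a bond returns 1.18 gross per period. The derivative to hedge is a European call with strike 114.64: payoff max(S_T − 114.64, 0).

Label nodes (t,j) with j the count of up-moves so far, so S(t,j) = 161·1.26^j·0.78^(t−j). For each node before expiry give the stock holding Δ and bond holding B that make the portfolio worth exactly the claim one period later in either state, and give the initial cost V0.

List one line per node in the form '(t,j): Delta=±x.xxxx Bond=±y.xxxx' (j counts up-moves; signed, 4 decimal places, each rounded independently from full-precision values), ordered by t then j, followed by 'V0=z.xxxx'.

Under the risk-neutral measure, an up-move has probability p* = (R−d)/(u−d) = 0.8333 and values discount at R = 1.18.
Terminal values V(3,·): V(3,0)=0.0000, V(3,1)=8.7800, V(3,2)=84.7308, V(3,3)=207.4205
Node (2,0) S=97.9524: V=(p*·8.7800+(1−p*)·0.0000)/1.18=6.2006; Δ=(8.7800−0.0000)/(123.4200−76.4029)=0.1867; B=V−Δ·S=-12.0911
Node (2,1) S=158.2308: V=(p*·84.7308+(1−p*)·8.7800)/1.18=61.0783; Δ=(84.7308−8.7800)/(199.3708−123.4200)=1.0000; B=V−Δ·S=-97.1525
Node (2,2) S=255.6036: V=(p*·207.4205+(1−p*)·84.7308)/1.18=158.4511; Δ=(207.4205−84.7308)/(322.0605−199.3708)=1.0000; B=V−Δ·S=-97.1525
Node (1,0) S=125.5800: V=(p*·61.0783+(1−p*)·6.2006)/1.18=44.0102; Δ=(61.0783−6.2006)/(158.2308−97.9524)=0.9104; B=V−Δ·S=-70.3183
Node (1,1) S=202.8600: V=(p*·158.4511+(1−p*)·61.0783)/1.18=120.5273; Δ=(158.4511−61.0783)/(255.6036−158.2308)=1.0000; B=V−Δ·S=-82.3327
Node (0,0) S=161.0000: V=(p*·120.5273+(1−p*)·44.0102)/1.18=91.3343; Δ=(120.5273−44.0102)/(202.8600−125.5800)=0.9901; B=V−Δ·S=-68.0765
Check: Δ(0,0)·S0 + B(0,0) = 91.3343 = V0.

(0,0): Delta=0.9901 Bond=-68.0765
(1,0): Delta=0.9104 Bond=-70.3183
(1,1): Delta=1.0000 Bond=-82.3327
(2,0): Delta=0.1867 Bond=-12.0911
(2,1): Delta=1.0000 Bond=-97.1525
(2,2): Delta=1.0000 Bond=-97.1525
V0=91.3343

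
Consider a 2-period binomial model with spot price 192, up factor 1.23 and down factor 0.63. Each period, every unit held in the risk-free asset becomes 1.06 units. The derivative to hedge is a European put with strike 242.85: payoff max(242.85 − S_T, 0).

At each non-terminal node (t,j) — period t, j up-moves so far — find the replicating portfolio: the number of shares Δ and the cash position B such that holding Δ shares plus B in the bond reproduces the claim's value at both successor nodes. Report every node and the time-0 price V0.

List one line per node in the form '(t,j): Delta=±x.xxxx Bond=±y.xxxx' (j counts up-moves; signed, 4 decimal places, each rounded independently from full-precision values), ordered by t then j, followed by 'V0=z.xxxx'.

No-arbitrage ⇒ martingale measure with p* = (R−d)/(u−d) = 0.7167.
At expiry t=2: V(2,0)=166.6452, V(2,1)=94.0692, V(2,2)=0.0000
Node (1,0) S=120.9600: V=(p*·94.0692+(1−p*)·166.6452)/1.06=108.1438; Δ=(94.0692−166.6452)/(148.7808−76.2048)=-1.0000; B=V−Δ·S=229.1038
Node (1,1) S=236.1600: V=(p*·0.0000+(1−p*)·94.0692)/1.06=25.1443; Δ=(0.0000−94.0692)/(290.4768−148.7808)=-0.6639; B=V−Δ·S=181.9263
Node (0,0) S=192.0000: V=(p*·25.1443+(1−p*)·108.1438)/1.06=45.9064; Δ=(25.1443−108.1438)/(236.1600−120.9600)=-0.7205; B=V−Δ·S=184.2389
Each (Δ,B) replicates both successor values, so the strategy is self-financing and V0 is arbitrage-free.

(0,0): Delta=-0.7205 Bond=184.2389
(1,0): Delta=-1.0000 Bond=229.1038
(1,1): Delta=-0.6639 Bond=181.9263
V0=45.9064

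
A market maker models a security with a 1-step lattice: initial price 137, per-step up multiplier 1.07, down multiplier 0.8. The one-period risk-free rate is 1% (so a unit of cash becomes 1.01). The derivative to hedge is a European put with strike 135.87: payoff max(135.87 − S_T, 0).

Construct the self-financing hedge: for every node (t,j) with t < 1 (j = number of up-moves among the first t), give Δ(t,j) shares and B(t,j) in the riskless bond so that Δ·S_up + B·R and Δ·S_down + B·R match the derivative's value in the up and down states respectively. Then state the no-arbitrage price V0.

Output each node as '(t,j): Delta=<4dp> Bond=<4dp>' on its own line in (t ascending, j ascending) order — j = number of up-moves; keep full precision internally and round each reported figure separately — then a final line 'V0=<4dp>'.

(0,0): Delta=-0.7102 Bond=103.0763
V0=5.7800

Since d<R<u, set p* = (R−d)/(u−d) = 0.7778; price each node as the discounted p*-expectation of its children.
At expiry t=1: V(1,0)=26.2700, V(1,1)=0.0000
(0,0): S=137.0000. Δ = (V_up−V_dn)/(S_up−S_dn) = (0.0000−26.2700)/(146.5900−109.6000) = -0.7102. V = [p*·0.0000 + (1−p*)·26.2700]/1.01 = 5.7800. B = V − Δ·S = 103.0763.
The time-0 hedge costs 5.7800, which is the no-arbitrage price.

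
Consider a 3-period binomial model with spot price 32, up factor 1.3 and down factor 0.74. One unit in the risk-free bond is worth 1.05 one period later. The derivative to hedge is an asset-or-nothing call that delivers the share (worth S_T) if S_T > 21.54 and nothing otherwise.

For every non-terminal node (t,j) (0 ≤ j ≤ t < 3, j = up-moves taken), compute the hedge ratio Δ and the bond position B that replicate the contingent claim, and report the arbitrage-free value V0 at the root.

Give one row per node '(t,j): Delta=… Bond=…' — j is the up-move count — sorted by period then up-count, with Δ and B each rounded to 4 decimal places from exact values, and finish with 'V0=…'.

(0,0): Delta=1.1308 Bond=-5.1825
(1,0): Delta=1.4158 Bond=-12.1892
(1,1): Delta=1.0000 Bond=0.0000
(2,0): Delta=2.3214 Bond=-28.6689
(2,1): Delta=1.0000 Bond=0.0000
(2,2): Delta=1.0000 Bond=0.0000
V0=31.0034

No-arbitrage ⇒ martingale measure with p* = (R−d)/(u−d) = 0.5536.
Terminal payoffs: V(3,0)=0.0000, V(3,1)=22.7802, V(3,2)=40.0192, V(3,3)=70.3040
(2,0): S=17.5232. Δ = (V_up−V_dn)/(S_up−S_dn) = (22.7802−0.0000)/(22.7802−12.9672) = 2.3214. V = [p*·22.7802 + (1−p*)·0.0000]/1.05 = 12.0099. B = V − Δ·S = -28.6689.
(2,1): S=30.7840. Δ = (V_up−V_dn)/(S_up−S_dn) = (40.0192−22.7802)/(40.0192−22.7802) = 1.0000. V = [p*·40.0192 + (1−p*)·22.7802]/1.05 = 30.7840. B = V − Δ·S = 0.0000.
(2,2): S=54.0800. Δ = (V_up−V_dn)/(S_up−S_dn) = (70.3040−40.0192)/(70.3040−40.0192) = 1.0000. V = [p*·70.3040 + (1−p*)·40.0192]/1.05 = 54.0800. B = V − Δ·S = 0.0000.
(1,0): S=23.6800. Δ = (V_up−V_dn)/(S_up−S_dn) = (30.7840−12.0099)/(30.7840−17.5232) = 1.4158. V = [p*·30.7840 + (1−p*)·12.0099]/1.05 = 21.3359. B = V − Δ·S = -12.1892.
(1,1): S=41.6000. Δ = (V_up−V_dn)/(S_up−S_dn) = (54.0800−30.7840)/(54.0800−30.7840) = 1.0000. V = [p*·54.0800 + (1−p*)·30.7840]/1.05 = 41.6000. B = V − Δ·S = 0.0000.
(0,0): S=32.0000. Δ = (V_up−V_dn)/(S_up−S_dn) = (41.6000−21.3359)/(41.6000−23.6800) = 1.1308. V = [p*·41.6000 + (1−p*)·21.3359]/1.05 = 31.0034. B = V − Δ·S = -5.1825.
Each (Δ,B) replicates both successor values, so the strategy is self-financing and V0 is arbitrage-free.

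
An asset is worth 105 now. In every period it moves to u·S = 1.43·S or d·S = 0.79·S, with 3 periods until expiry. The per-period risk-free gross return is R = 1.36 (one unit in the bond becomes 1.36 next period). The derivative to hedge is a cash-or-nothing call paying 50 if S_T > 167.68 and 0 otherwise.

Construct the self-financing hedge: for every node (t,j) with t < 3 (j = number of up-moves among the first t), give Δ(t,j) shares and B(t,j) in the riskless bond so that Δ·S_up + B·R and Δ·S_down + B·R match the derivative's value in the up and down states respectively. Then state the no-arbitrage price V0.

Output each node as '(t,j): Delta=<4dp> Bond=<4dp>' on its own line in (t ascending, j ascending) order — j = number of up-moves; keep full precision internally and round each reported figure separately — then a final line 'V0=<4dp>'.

(0,0): Delta=0.0784 Bond=10.9866
(1,0): Delta=0.6168 Bond=-29.7190
(1,1): Delta=0.0418 Bond=20.4264
(2,0): Delta=0.0000 Bond=0.0000
(2,1): Delta=0.6586 Bond=-45.3814
(2,2): Delta=0.0000 Bond=36.7647
V0=19.2158

Risk-neutral probability p* = (R−d)/(u−d) = (1.36−0.79)/(1.43−0.79) = 0.8906.
Payoff layer (t=3): V(3,0)=0.0000, V(3,1)=0.0000, V(3,2)=50.0000, V(3,3)=50.0000
(2,0): S=65.5305. Δ = (V_up−V_dn)/(S_up−S_dn) = (0.0000−0.0000)/(93.7086−51.7691) = 0.0000. V = [p*·0.0000 + (1−p*)·0.0000]/1.36 = 0.0000. B = V − Δ·S = 0.0000.
(2,1): S=118.6185. Δ = (V_up−V_dn)/(S_up−S_dn) = (50.0000−0.0000)/(169.6245−93.7086) = 0.6586. V = [p*·50.0000 + (1−p*)·0.0000]/1.36 = 32.7436. B = V − Δ·S = -45.3814.
(2,2): S=214.7145. Δ = (V_up−V_dn)/(S_up−S_dn) = (50.0000−50.0000)/(307.0417−169.6245) = 0.0000. V = [p*·50.0000 + (1−p*)·50.0000]/1.36 = 36.7647. B = V − Δ·S = 36.7647.
(1,0): S=82.9500. Δ = (V_up−V_dn)/(S_up−S_dn) = (32.7436−0.0000)/(118.6185−65.5305) = 0.6168. V = [p*·32.7436 + (1−p*)·0.0000]/1.36 = 21.4428. B = V − Δ·S = -29.7190.
(1,1): S=150.1500. Δ = (V_up−V_dn)/(S_up−S_dn) = (36.7647−32.7436)/(214.7145−118.6185) = 0.0418. V = [p*·36.7647 + (1−p*)·32.7436]/1.36 = 26.7095. B = V − Δ·S = 20.4264.
(0,0): S=105.0000. Δ = (V_up−V_dn)/(S_up−S_dn) = (26.7095−21.4428)/(150.1500−82.9500) = 0.0784. V = [p*·26.7095 + (1−p*)·21.4428]/1.36 = 19.2158. B = V − Δ·S = 10.9866.
Self-financing check: at every node Δ·S+B equals the discounted successor values.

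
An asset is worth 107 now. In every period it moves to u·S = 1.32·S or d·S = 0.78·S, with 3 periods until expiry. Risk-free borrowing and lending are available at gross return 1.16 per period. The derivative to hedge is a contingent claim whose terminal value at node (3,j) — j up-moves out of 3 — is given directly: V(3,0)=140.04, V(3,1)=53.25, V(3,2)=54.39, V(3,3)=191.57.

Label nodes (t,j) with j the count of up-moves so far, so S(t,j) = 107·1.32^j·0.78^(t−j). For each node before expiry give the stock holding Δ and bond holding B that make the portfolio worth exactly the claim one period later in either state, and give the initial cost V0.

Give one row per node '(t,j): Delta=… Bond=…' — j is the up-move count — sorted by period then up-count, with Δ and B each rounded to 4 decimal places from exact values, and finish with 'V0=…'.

(0,0): Delta=0.7818 Bond=-16.8941
(1,0): Delta=-0.4765 Bond=85.4277
(1,1): Delta=1.0949 Bond=-63.8182
(2,0): Delta=-2.4689 Bond=228.7960
(2,1): Delta=0.0192 Bond=44.4856
(2,2): Delta=1.3626 Bond=-123.9301
V0=66.7631

Since d<R<u, set p* = (R−d)/(u−d) = 0.7037; price each node as the discounted p*-expectation of its children.
Terminal payoffs: V(3,0)=140.0400, V(3,1)=53.2500, V(3,2)=54.3900, V(3,3)=191.5700
Node (2,0) S=65.0988: V=(p*·53.2500+(1−p*)·140.0400)/1.16=68.0738; Δ=(53.2500−140.0400)/(85.9304−50.7771)=-2.4689; B=V−Δ·S=228.7960
Node (2,1) S=110.1672: V=(p*·54.3900+(1−p*)·53.2500)/1.16=46.5967; Δ=(54.3900−53.2500)/(145.4207−85.9304)=0.0192; B=V−Δ·S=44.4856
Node (2,2) S=186.4368: V=(p*·191.5700+(1−p*)·54.3900)/1.16=130.1070; Δ=(191.5700−54.3900)/(246.0966−145.4207)=1.3626; B=V−Δ·S=-123.9301
Node (1,0) S=83.4600: V=(p*·46.5967+(1−p*)·68.0738)/1.16=45.6554; Δ=(46.5967−68.0738)/(110.1672−65.0988)=-0.4765; B=V−Δ·S=85.4277
Node (1,1) S=141.2400: V=(p*·130.1070+(1−p*)·46.5967)/1.16=90.8303; Δ=(130.1070−46.5967)/(186.4368−110.1672)=1.0949; B=V−Δ·S=-63.8182
Node (0,0) S=107.0000: V=(p*·90.8303+(1−p*)·45.6554)/1.16=66.7631; Δ=(90.8303−45.6554)/(141.2400−83.4600)=0.7818; B=V−Δ·S=-16.8941
Check: Δ(0,0)·S0 + B(0,0) = 66.7631 = V0.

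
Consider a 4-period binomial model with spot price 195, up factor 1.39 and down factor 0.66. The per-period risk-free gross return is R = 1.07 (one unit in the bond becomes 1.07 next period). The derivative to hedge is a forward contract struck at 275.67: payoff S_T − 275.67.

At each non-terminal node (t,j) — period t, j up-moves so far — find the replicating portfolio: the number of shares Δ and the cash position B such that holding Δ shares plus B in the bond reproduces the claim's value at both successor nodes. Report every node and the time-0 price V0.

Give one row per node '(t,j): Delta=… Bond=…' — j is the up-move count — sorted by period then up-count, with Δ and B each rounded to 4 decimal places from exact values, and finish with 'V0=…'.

Since d<R<u, set p* = (R−d)/(u−d) = 0.5616; price each node as the discounted p*-expectation of its children.
At expiry t=4: V(4,0)=-238.6693, V(4,1)=-197.7442, V(4,2)=-111.5536, V(4,3)=69.9692, V(4,4)=452.2670
(3,0): S=56.0617. Δ = (V_up−V_dn)/(S_up−S_dn) = (-197.7442−-238.6693)/(77.9258−37.0007) = 1.0000. V = [p*·-197.7442 + (1−p*)·-238.6693]/1.07 = -201.5738. B = V − Δ·S = -257.6355.
(3,1): S=118.0694. Δ = (V_up−V_dn)/(S_up−S_dn) = (-111.5536−-197.7442)/(164.1164−77.9258) = 1.0000. V = [p*·-111.5536 + (1−p*)·-197.7442]/1.07 = -139.5661. B = V − Δ·S = -257.6355.
(3,2): S=248.6613. Δ = (V_up−V_dn)/(S_up−S_dn) = (69.9692−-111.5536)/(345.6392−164.1164) = 1.0000. V = [p*·69.9692 + (1−p*)·-111.5536]/1.07 = -8.9742. B = V − Δ·S = -257.6355.
(3,3): S=523.6957. Δ = (V_up−V_dn)/(S_up−S_dn) = (452.2670−69.9692)/(727.9370−345.6392) = 1.0000. V = [p*·452.2670 + (1−p*)·69.9692]/1.07 = 266.0602. B = V − Δ·S = -257.6355.
(2,0): S=84.9420. Δ = (V_up−V_dn)/(S_up−S_dn) = (-139.5661−-201.5738)/(118.0694−56.0617) = 1.0000. V = [p*·-139.5661 + (1−p*)·-201.5738]/1.07 = -155.8389. B = V − Δ·S = -240.7809.
(2,1): S=178.8930. Δ = (V_up−V_dn)/(S_up−S_dn) = (-8.9742−-139.5661)/(248.6613−118.0694) = 1.0000. V = [p*·-8.9742 + (1−p*)·-139.5661]/1.07 = -61.8879. B = V − Δ·S = -240.7809.
(2,2): S=376.7595. Δ = (V_up−V_dn)/(S_up−S_dn) = (266.0602−-8.9742)/(523.6957−248.6613) = 1.0000. V = [p*·266.0602 + (1−p*)·-8.9742]/1.07 = 135.9786. B = V − Δ·S = -240.7809.
(1,0): S=128.7000. Δ = (V_up−V_dn)/(S_up−S_dn) = (-61.8879−-155.8389)/(178.8930−84.9420) = 1.0000. V = [p*·-61.8879 + (1−p*)·-155.8389]/1.07 = -96.3288. B = V − Δ·S = -225.0288.
(1,1): S=271.0500. Δ = (V_up−V_dn)/(S_up−S_dn) = (135.9786−-61.8879)/(376.7595−178.8930) = 1.0000. V = [p*·135.9786 + (1−p*)·-61.8879]/1.07 = 46.0212. B = V − Δ·S = -225.0288.
(0,0): S=195.0000. Δ = (V_up−V_dn)/(S_up−S_dn) = (46.0212−-96.3288)/(271.0500−128.7000) = 1.0000. V = [p*·46.0212 + (1−p*)·-96.3288]/1.07 = -15.3073. B = V − Δ·S = -210.3073.
The time-0 hedge costs -15.3073, which is the no-arbitrage price.

(0,0): Delta=1.0000 Bond=-210.3073
(1,0): Delta=1.0000 Bond=-225.0288
(1,1): Delta=1.0000 Bond=-225.0288
(2,0): Delta=1.0000 Bond=-240.7809
(2,1): Delta=1.0000 Bond=-240.7809
(2,2): Delta=1.0000 Bond=-240.7809
(3,0): Delta=1.0000 Bond=-257.6355
(3,1): Delta=1.0000 Bond=-257.6355
(3,2): Delta=1.0000 Bond=-257.6355
(3,3): Delta=1.0000 Bond=-257.6355
V0=-15.3073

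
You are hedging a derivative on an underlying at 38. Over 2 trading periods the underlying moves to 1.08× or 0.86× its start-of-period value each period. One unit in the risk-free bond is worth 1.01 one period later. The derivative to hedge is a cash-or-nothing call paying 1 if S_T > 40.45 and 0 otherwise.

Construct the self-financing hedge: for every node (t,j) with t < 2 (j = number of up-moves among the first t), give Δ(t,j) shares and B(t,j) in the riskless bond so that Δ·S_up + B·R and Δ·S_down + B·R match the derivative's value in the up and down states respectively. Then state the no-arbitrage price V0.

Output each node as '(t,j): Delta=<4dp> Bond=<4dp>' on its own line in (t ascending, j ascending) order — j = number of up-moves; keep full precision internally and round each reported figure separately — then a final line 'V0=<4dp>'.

(0,0): Delta=0.0807 Bond=-2.6128
(1,0): Delta=0.0000 Bond=0.0000
(1,1): Delta=0.1108 Bond=-3.8704
V0=0.4557

The replicating-portfolio and risk-neutral prices coincide; use p* = (1.01−0.86)/(1.08−0.86) = 0.6818 for the latter.
Terminal payoffs: V(2,0)=0.0000, V(2,1)=0.0000, V(2,2)=1.0000
(1,0): S=32.6800. Δ = (V_up−V_dn)/(S_up−S_dn) = (0.0000−0.0000)/(35.2944−28.1048) = 0.0000. V = [p*·0.0000 + (1−p*)·0.0000]/1.01 = 0.0000. B = V − Δ·S = 0.0000.
(1,1): S=41.0400. Δ = (V_up−V_dn)/(S_up−S_dn) = (1.0000−0.0000)/(44.3232−35.2944) = 0.1108. V = [p*·1.0000 + (1−p*)·0.0000]/1.01 = 0.6751. B = V − Δ·S = -3.8704.
(0,0): S=38.0000. Δ = (V_up−V_dn)/(S_up−S_dn) = (0.6751−0.0000)/(41.0400−32.6800) = 0.0807. V = [p*·0.6751 + (1−p*)·0.0000]/1.01 = 0.4557. B = V − Δ·S = -2.6128.
Self-financing check: at every node Δ·S+B equals the discounted successor values.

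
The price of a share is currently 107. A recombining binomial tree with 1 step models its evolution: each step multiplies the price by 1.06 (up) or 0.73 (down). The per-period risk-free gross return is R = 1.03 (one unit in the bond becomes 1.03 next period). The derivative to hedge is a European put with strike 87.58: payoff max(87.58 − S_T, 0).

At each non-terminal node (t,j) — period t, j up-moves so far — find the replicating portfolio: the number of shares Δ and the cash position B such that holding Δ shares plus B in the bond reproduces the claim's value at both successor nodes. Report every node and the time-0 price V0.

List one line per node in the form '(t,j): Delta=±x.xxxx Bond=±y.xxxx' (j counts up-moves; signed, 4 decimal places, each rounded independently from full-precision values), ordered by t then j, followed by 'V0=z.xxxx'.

(0,0): Delta=-0.2682 Bond=29.5328
V0=0.8358

The replicating-portfolio and risk-neutral prices coincide; use p* = (1.03−0.73)/(1.06−0.73) = 0.9091 for the latter.
Terminal values V(1,·): V(1,0)=9.4700, V(1,1)=0.0000
  t=0,j=0: stock 107.0000 → up 113.4200 (V=0.0000), down 78.1100 (V=9.4700). Price 0.8358; hedge Δ=-0.2682, bond B=29.5328.
Each (Δ,B) replicates both successor values, so the strategy is self-financing and V0 is arbitrage-free.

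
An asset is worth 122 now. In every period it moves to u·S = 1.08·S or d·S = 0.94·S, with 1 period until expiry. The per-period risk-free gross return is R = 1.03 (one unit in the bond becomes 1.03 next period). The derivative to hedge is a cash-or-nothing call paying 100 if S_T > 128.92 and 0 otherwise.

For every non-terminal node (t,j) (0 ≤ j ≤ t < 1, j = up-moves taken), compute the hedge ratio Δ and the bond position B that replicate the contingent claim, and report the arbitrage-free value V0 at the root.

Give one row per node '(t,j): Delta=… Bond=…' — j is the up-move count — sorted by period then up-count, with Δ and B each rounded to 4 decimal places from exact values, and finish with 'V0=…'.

Risk-neutral probability p* = (R−d)/(u−d) = (1.03−0.94)/(1.08−0.94) = 0.6429.
Payoff layer (t=1): V(1,0)=0.0000, V(1,1)=100.0000
  t=0,j=0: stock 122.0000 → up 131.7600 (V=100.0000), down 114.6800 (V=0.0000). Price 62.4133; hedge Δ=5.8548, bond B=-651.8724.
Each (Δ,B) replicates both successor values, so the strategy is self-financing and V0 is arbitrage-free.

(0,0): Delta=5.8548 Bond=-651.8724
V0=62.4133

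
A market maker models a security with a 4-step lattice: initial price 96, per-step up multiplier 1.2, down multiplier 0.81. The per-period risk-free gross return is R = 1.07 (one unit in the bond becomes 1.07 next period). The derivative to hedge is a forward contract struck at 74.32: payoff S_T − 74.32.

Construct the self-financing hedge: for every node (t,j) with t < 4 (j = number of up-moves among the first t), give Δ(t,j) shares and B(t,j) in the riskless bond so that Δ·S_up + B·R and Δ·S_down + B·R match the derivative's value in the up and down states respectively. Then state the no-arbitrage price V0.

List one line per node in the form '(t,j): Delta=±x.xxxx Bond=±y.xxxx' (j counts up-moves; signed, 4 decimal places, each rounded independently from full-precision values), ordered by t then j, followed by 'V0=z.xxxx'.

(0,0): Delta=1.0000 Bond=-56.6984
(1,0): Delta=1.0000 Bond=-60.6673
(1,1): Delta=1.0000 Bond=-60.6673
(2,0): Delta=1.0000 Bond=-64.9140
(2,1): Delta=1.0000 Bond=-64.9140
(2,2): Delta=1.0000 Bond=-64.9140
(3,0): Delta=1.0000 Bond=-69.4579
(3,1): Delta=1.0000 Bond=-69.4579
(3,2): Delta=1.0000 Bond=-69.4579
(3,3): Delta=1.0000 Bond=-69.4579
V0=39.3016

Since d<R<u, set p* = (R−d)/(u−d) = 0.6667; price each node as the discounted p*-expectation of its children.
Terminal values V(4,·): V(4,0)=-32.9951, V(4,1)=-13.0980, V(4,2)=16.3793, V(4,3)=60.0493, V(4,4)=124.7456
(3,0): S=51.0183. Δ = (V_up−V_dn)/(S_up−S_dn) = (-13.0980−-32.9951)/(61.2220−41.3249) = 1.0000. V = [p*·-13.0980 + (1−p*)·-32.9951]/1.07 = -18.4396. B = V − Δ·S = -69.4579.
(3,1): S=75.5827. Δ = (V_up−V_dn)/(S_up−S_dn) = (16.3793−-13.0980)/(90.6993−61.2220) = 1.0000. V = [p*·16.3793 + (1−p*)·-13.0980]/1.07 = 6.1248. B = V − Δ·S = -69.4579.
(3,2): S=111.9744. Δ = (V_up−V_dn)/(S_up−S_dn) = (60.0493−16.3793)/(134.3693−90.6993) = 1.0000. V = [p*·60.0493 + (1−p*)·16.3793]/1.07 = 42.5165. B = V − Δ·S = -69.4579.
(3,3): S=165.8880. Δ = (V_up−V_dn)/(S_up−S_dn) = (124.7456−60.0493)/(199.0656−134.3693) = 1.0000. V = [p*·124.7456 + (1−p*)·60.0493]/1.07 = 96.4301. B = V − Δ·S = -69.4579.
(2,0): S=62.9856. Δ = (V_up−V_dn)/(S_up−S_dn) = (6.1248−-18.4396)/(75.5827−51.0183) = 1.0000. V = [p*·6.1248 + (1−p*)·-18.4396]/1.07 = -1.9284. B = V − Δ·S = -64.9140.
(2,1): S=93.3120. Δ = (V_up−V_dn)/(S_up−S_dn) = (42.5165−6.1248)/(111.9744−75.5827) = 1.0000. V = [p*·42.5165 + (1−p*)·6.1248]/1.07 = 28.3980. B = V − Δ·S = -64.9140.
(2,2): S=138.2400. Δ = (V_up−V_dn)/(S_up−S_dn) = (96.4301−42.5165)/(165.8880−111.9744) = 1.0000. V = [p*·96.4301 + (1−p*)·42.5165]/1.07 = 73.3260. B = V − Δ·S = -64.9140.
(1,0): S=77.7600. Δ = (V_up−V_dn)/(S_up−S_dn) = (28.3980−-1.9284)/(93.3120−62.9856) = 1.0000. V = [p*·28.3980 + (1−p*)·-1.9284]/1.07 = 17.0927. B = V − Δ·S = -60.6673.
(1,1): S=115.2000. Δ = (V_up−V_dn)/(S_up−S_dn) = (73.3260−28.3980)/(138.2400−93.3120) = 1.0000. V = [p*·73.3260 + (1−p*)·28.3980]/1.07 = 54.5327. B = V − Δ·S = -60.6673.
(0,0): S=96.0000. Δ = (V_up−V_dn)/(S_up−S_dn) = (54.5327−17.0927)/(115.2000−77.7600) = 1.0000. V = [p*·54.5327 + (1−p*)·17.0927]/1.07 = 39.3016. B = V − Δ·S = -56.6984.
The time-0 hedge costs 39.3016, which is the no-arbitrage price.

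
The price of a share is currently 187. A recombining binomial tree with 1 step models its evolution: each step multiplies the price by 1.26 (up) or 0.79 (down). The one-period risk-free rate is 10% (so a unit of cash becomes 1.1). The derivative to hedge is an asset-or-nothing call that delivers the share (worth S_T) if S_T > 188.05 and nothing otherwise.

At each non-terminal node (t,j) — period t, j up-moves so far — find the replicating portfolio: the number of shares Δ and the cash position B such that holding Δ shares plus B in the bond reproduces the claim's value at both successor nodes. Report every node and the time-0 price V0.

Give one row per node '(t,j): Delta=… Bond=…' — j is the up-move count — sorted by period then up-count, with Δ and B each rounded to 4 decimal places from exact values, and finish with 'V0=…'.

(0,0): Delta=2.6809 Bond=-360.0383
V0=141.2809

The replicating-portfolio and risk-neutral prices coincide; use p* = (1.1−0.79)/(1.26−0.79) = 0.6596 for the latter.
Terminal payoffs: V(1,0)=0.0000, V(1,1)=235.6200
Node (0,0) S=187.0000: V=(p*·235.6200+(1−p*)·0.0000)/1.1=141.2809; Δ=(235.6200−0.0000)/(235.6200−147.7300)=2.6809; B=V−Δ·S=-360.0383
The time-0 hedge costs 141.2809, which is the no-arbitrage price.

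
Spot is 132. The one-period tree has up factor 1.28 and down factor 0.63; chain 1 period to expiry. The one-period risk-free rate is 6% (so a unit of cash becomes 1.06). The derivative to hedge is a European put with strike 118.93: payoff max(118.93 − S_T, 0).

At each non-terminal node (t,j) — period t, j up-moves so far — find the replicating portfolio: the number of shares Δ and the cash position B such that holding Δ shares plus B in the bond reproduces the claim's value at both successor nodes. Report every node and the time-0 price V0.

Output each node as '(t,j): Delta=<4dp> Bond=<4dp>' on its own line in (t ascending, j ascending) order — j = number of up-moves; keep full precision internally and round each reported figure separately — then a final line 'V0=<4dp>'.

(0,0): Delta=-0.4169 Bond=66.4522
V0=11.4215

No-arbitrage ⇒ martingale measure with p* = (R−d)/(u−d) = 0.6615.
At expiry t=1: V(1,0)=35.7700, V(1,1)=0.0000
(0,0): S=132.0000. Δ = (V_up−V_dn)/(S_up−S_dn) = (0.0000−35.7700)/(168.9600−83.1600) = -0.4169. V = [p*·0.0000 + (1−p*)·35.7700]/1.06 = 11.4215. B = V − Δ·S = 66.4522.
Each (Δ,B) replicates both successor values, so the strategy is self-financing and V0 is arbitrage-free.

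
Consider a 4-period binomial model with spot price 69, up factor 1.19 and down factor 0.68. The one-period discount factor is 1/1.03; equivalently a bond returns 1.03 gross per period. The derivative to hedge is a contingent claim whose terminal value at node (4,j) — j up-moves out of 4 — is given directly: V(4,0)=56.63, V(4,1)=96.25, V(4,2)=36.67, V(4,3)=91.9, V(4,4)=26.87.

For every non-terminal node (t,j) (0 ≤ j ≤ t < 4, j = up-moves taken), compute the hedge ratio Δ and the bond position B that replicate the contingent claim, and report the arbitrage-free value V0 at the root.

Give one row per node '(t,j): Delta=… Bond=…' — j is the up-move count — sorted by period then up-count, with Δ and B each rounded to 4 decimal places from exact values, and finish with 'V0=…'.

The replicating-portfolio and risk-neutral prices coincide; use p* = (1.03−0.68)/(1.19−0.68) = 0.6863 for the latter.
Terminal payoffs: V(4,0)=56.6300, V(4,1)=96.2500, V(4,2)=36.6700, V(4,3)=91.9000, V(4,4)=26.8700
(3,0): S=21.6958. Δ = (V_up−V_dn)/(S_up−S_dn) = (96.2500−56.6300)/(25.8180−14.7531) = 3.5807. V = [p*·96.2500 + (1−p*)·56.6300]/1.03 = 81.3788. B = V − Δ·S = 3.6926.
(3,1): S=37.9677. Δ = (V_up−V_dn)/(S_up−S_dn) = (36.6700−96.2500)/(45.1815−25.8180) = -3.0769. V = [p*·36.6700 + (1−p*)·96.2500]/1.03 = 53.7493. B = V − Δ·S = 170.5728.
(3,2): S=66.4434. Δ = (V_up−V_dn)/(S_up−S_dn) = (91.9000−36.6700)/(79.0677−45.1815) = 1.6299. V = [p*·91.9000 + (1−p*)·36.6700]/1.03 = 72.4009. B = V − Δ·S = -35.8932.
(3,3): S=116.2760. Δ = (V_up−V_dn)/(S_up−S_dn) = (26.8700−91.9000)/(138.3684−79.0677) = -1.0966. V = [p*·26.8700 + (1−p*)·91.9000]/1.03 = 45.8947. B = V − Δ·S = 173.4045.
(2,0): S=31.9056. Δ = (V_up−V_dn)/(S_up−S_dn) = (53.7493−81.3788)/(37.9677−21.6958) = -1.6980. V = [p*·53.7493 + (1−p*)·81.3788]/1.03 = 60.5994. B = V − Δ·S = 114.7750.
(2,1): S=55.8348. Δ = (V_up−V_dn)/(S_up−S_dn) = (72.4009−53.7493)/(66.4434−37.9677) = 0.6550. V = [p*·72.4009 + (1−p*)·53.7493]/1.03 = 64.6111. B = V − Δ·S = 28.0393.
(2,2): S=97.7109. Δ = (V_up−V_dn)/(S_up−S_dn) = (45.8947−72.4009)/(116.2760−66.4434) = -0.5319. V = [p*·45.8947 + (1−p*)·72.4009]/1.03 = 52.6314. B = V − Δ·S = 104.6044.
(1,0): S=46.9200. Δ = (V_up−V_dn)/(S_up−S_dn) = (64.6111−60.5994)/(55.8348−31.9056) = 0.1676. V = [p*·64.6111 + (1−p*)·60.5994]/1.03 = 61.5073. B = V − Δ·S = 53.6412.
(1,1): S=82.1100. Δ = (V_up−V_dn)/(S_up−S_dn) = (52.6314−64.6111)/(97.7109−55.8348) = -0.2861. V = [p*·52.6314 + (1−p*)·64.6111]/1.03 = 54.7473. B = V − Δ·S = 78.2368.
(0,0): S=69.0000. Δ = (V_up−V_dn)/(S_up−S_dn) = (54.7473−61.5073)/(82.1100−46.9200) = -0.1921. V = [p*·54.7473 + (1−p*)·61.5073]/1.03 = 55.2118. B = V − Δ·S = 68.4666.
Check: Δ(0,0)·S0 + B(0,0) = 55.2118 = V0.

(0,0): Delta=-0.1921 Bond=68.4666
(1,0): Delta=0.1676 Bond=53.6412
(1,1): Delta=-0.2861 Bond=78.2368
(2,0): Delta=-1.6980 Bond=114.7750
(2,1): Delta=0.6550 Bond=28.0393
(2,2): Delta=-0.5319 Bond=104.6044
(3,0): Delta=3.5807 Bond=3.6926
(3,1): Delta=-3.0769 Bond=170.5728
(3,2): Delta=1.6299 Bond=-35.8932
(3,3): Delta=-1.0966 Bond=173.4045
V0=55.2118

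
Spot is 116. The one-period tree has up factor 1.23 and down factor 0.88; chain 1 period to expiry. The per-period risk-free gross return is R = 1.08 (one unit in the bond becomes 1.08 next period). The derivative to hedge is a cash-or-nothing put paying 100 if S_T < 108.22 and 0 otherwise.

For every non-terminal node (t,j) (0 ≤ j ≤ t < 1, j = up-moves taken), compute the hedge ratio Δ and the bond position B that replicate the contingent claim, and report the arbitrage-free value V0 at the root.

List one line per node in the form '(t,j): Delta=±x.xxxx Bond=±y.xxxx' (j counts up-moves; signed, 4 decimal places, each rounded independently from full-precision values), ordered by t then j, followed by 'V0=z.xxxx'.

(0,0): Delta=-2.4631 Bond=325.3968
V0=39.6825

Under the risk-neutral measure, an up-move has probability p* = (R−d)/(u−d) = 0.5714 and values discount at R = 1.08.
Payoff layer (t=1): V(1,0)=100.0000, V(1,1)=0.0000
  t=0,j=0: stock 116.0000 → up 142.6800 (V=0.0000), down 102.0800 (V=100.0000). Price 39.6825; hedge Δ=-2.4631, bond B=325.3968.
Self-financing check: at every node Δ·S+B equals the discounted successor values.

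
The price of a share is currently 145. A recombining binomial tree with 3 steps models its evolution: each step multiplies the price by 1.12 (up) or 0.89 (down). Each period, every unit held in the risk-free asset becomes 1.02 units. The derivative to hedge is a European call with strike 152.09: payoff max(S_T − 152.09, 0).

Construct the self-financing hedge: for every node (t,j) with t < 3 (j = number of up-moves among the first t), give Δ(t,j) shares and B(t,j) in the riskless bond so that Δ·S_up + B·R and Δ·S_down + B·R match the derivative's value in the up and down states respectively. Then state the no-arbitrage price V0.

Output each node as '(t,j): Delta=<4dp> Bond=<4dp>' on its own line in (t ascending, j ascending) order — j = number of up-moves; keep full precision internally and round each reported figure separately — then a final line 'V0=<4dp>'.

The replicating-portfolio and risk-neutral prices coincide; use p* = (1.02−0.89)/(1.12−0.89) = 0.5652 for the latter.
Payoff layer (t=3): V(3,0)=0.0000, V(3,1)=0.0000, V(3,2)=9.7903, V(3,3)=51.6246
  t=2,j=0: stock 114.8545 → up 128.6370 (V=0.0000), down 102.2205 (V=0.0000). Price 0.0000; hedge Δ=0.0000, bond B=0.0000.
  t=2,j=1: stock 144.5360 → up 161.8803 (V=9.7903), down 128.6370 (V=0.0000). Price 5.4252; hedge Δ=0.2945, bond B=-37.1415.
  t=2,j=2: stock 181.8880 → up 203.7146 (V=51.6246), down 161.8803 (V=9.7903). Price 32.7802; hedge Δ=1.0000, bond B=-149.1078.
  t=1,j=0: stock 129.0500 → up 144.5360 (V=5.4252), down 114.8545 (V=0.0000). Price 3.0063; hedge Δ=0.1828, bond B=-20.5814.
  t=1,j=1: stock 162.4000 → up 181.8880 (V=32.7802), down 144.5360 (V=5.4252). Price 20.4771; hedge Δ=0.7324, bond B=-98.4577.
  t=0,j=0: stock 145.0000 → up 162.4000 (V=20.4771), down 129.0500 (V=3.0063). Price 12.6285; hedge Δ=0.5239, bond B=-63.3318.
Root portfolio cost Δ·145+B reproduces V0=12.6285.

(0,0): Delta=0.5239 Bond=-63.3318
(1,0): Delta=0.1828 Bond=-20.5814
(1,1): Delta=0.7324 Bond=-98.4577
(2,0): Delta=0.0000 Bond=0.0000
(2,1): Delta=0.2945 Bond=-37.1415
(2,2): Delta=1.0000 Bond=-149.1078
V0=12.6285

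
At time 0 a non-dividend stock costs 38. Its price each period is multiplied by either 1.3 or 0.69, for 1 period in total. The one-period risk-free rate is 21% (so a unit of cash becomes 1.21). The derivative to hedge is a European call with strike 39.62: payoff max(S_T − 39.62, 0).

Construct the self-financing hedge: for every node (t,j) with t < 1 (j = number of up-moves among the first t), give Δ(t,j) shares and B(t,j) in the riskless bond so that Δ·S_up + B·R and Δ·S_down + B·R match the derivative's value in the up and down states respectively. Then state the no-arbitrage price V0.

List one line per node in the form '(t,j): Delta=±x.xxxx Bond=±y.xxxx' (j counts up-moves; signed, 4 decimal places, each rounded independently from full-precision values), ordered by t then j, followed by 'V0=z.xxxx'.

(0,0): Delta=0.4219 Bond=-9.1427
V0=6.8901

Risk-neutral probability p* = (R−d)/(u−d) = (1.21−0.69)/(1.3−0.69) = 0.8525.
At expiry t=1: V(1,0)=0.0000, V(1,1)=9.7800
  t=0,j=0: stock 38.0000 → up 49.4000 (V=9.7800), down 26.2200 (V=0.0000). Price 6.8901; hedge Δ=0.4219, bond B=-9.1427.
Root portfolio cost Δ·38+B reproduces V0=6.8901.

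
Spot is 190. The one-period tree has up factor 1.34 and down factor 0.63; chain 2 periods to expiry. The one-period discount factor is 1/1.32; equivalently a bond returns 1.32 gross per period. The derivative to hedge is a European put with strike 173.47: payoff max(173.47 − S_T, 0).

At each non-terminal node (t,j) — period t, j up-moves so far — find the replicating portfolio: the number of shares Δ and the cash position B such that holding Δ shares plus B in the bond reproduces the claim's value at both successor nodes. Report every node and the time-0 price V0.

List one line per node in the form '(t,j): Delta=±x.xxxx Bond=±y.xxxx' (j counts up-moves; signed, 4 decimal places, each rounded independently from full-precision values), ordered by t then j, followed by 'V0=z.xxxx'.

(0,0): Delta=-0.0848 Bond=16.5649
(1,0): Delta=-1.0000 Bond=131.4167
(1,1): Delta=-0.0723 Bond=18.6902
V0=0.4554

Since d<R<u, set p* = (R−d)/(u−d) = 0.9718; price each node as the discounted p*-expectation of its children.
Terminal payoffs: V(2,0)=98.0590, V(2,1)=13.0720, V(2,2)=0.0000
  t=1,j=0: stock 119.7000 → up 160.3980 (V=13.0720), down 75.4110 (V=98.0590). Price 11.7167; hedge Δ=-1.0000, bond B=131.4167.
  t=1,j=1: stock 254.6000 → up 341.1640 (V=0.0000), down 160.3980 (V=13.0720). Price 0.2790; hedge Δ=-0.0723, bond B=18.6902.
  t=0,j=0: stock 190.0000 → up 254.6000 (V=0.2790), down 119.7000 (V=11.7167). Price 0.4554; hedge Δ=-0.0848, bond B=16.5649.
Self-financing check: at every node Δ·S+B equals the discounted successor values.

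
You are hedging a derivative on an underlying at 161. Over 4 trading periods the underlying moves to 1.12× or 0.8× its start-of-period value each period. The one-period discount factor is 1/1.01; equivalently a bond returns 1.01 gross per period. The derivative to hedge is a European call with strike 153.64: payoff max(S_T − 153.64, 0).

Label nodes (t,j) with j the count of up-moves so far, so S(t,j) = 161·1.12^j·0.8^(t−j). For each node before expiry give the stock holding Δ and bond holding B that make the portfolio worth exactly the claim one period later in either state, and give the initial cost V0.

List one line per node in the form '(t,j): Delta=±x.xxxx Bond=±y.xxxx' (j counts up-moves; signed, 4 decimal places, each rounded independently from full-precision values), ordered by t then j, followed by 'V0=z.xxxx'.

(0,0): Delta=0.6139 Bond=-70.8722
(1,0): Delta=0.2798 Bond=-28.5438
(1,1): Delta=0.7389 Bond=-94.1243
(2,0): Delta=0.0000 Bond=0.0000
(2,1): Delta=0.3845 Bond=-43.9302
(2,2): Delta=0.8716 Bond=-121.8506
(3,0): Delta=0.0000 Bond=0.0000
(3,1): Delta=0.0000 Bond=0.0000
(3,2): Delta=0.5283 Bond=-67.6107
(3,3): Delta=1.0000 Bond=-152.1188
V0=27.9699

No-arbitrage ⇒ martingale measure with p* = (R−d)/(u−d) = 0.6562.
At expiry t=4: V(4,0)=0.0000, V(4,1)=0.0000, V(4,2)=0.0000, V(4,3)=27.3147, V(4,4)=99.6966
  t=3,j=0: stock 82.4320 → up 92.3238 (V=0.0000), down 65.9456 (V=0.0000). Price 0.0000; hedge Δ=0.0000, bond B=0.0000.
  t=3,j=1: stock 115.4048 → up 129.2534 (V=0.0000), down 92.3238 (V=0.0000). Price 0.0000; hedge Δ=0.0000, bond B=0.0000.
  t=3,j=2: stock 161.5667 → up 180.9547 (V=27.3147), down 129.2534 (V=0.0000). Price 17.7478; hedge Δ=0.5283, bond B=-67.6107.
  t=3,j=3: stock 226.1934 → up 253.3366 (V=99.6966), down 180.9547 (V=27.3147). Price 74.0746; hedge Δ=1.0000, bond B=-152.1188.
  t=2,j=0: stock 103.0400 → up 115.4048 (V=0.0000), down 82.4320 (V=0.0000). Price 0.0000; hedge Δ=0.0000, bond B=0.0000.
  t=2,j=1: stock 144.2560 → up 161.5667 (V=17.7478), down 115.4048 (V=0.0000). Price 11.5317; hedge Δ=0.3845, bond B=-43.9302.
  t=2,j=2: stock 201.9584 → up 226.1934 (V=74.0746), down 161.5667 (V=17.7478). Price 54.1706; hedge Δ=0.8716, bond B=-121.8506.
  t=1,j=0: stock 128.8000 → up 144.2560 (V=11.5317), down 103.0400 (V=0.0000). Price 7.4927; hedge Δ=0.2798, bond B=-28.5438.
  t=1,j=1: stock 180.3200 → up 201.9584 (V=54.1706), down 144.2560 (V=11.5317). Price 39.1222; hedge Δ=0.7389, bond B=-94.1243.
  t=0,j=0: stock 161.0000 → up 180.3200 (V=39.1222), down 128.8000 (V=7.4927). Price 27.9699; hedge Δ=0.6139, bond B=-70.8722.
Each (Δ,B) replicates both successor values, so the strategy is self-financing and V0 is arbitrage-free.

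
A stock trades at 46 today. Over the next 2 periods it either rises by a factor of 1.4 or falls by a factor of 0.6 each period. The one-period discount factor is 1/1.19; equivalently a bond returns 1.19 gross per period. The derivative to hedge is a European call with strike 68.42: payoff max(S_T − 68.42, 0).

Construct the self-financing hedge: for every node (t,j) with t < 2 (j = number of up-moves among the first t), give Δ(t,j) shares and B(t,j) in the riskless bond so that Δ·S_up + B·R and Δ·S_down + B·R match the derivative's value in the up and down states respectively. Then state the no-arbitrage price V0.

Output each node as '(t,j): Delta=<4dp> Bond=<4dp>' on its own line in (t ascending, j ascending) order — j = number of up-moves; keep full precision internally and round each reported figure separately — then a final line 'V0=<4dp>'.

The replicating-portfolio and risk-neutral prices coincide; use p* = (1.19−0.6)/(1.4−0.6) = 0.7375 for the latter.
Terminal payoffs: V(2,0)=0.0000, V(2,1)=0.0000, V(2,2)=21.7400
  t=1,j=0: stock 27.6000 → up 38.6400 (V=0.0000), down 16.5600 (V=0.0000). Price 0.0000; hedge Δ=0.0000, bond B=0.0000.
  t=1,j=1: stock 64.4000 → up 90.1600 (V=21.7400), down 38.6400 (V=0.0000). Price 13.4733; hedge Δ=0.4220, bond B=-13.7017.
  t=0,j=0: stock 46.0000 → up 64.4000 (V=13.4733), down 27.6000 (V=0.0000). Price 8.3501; hedge Δ=0.3661, bond B=-8.4916.
Check: Δ(0,0)·S0 + B(0,0) = 8.3501 = V0.

(0,0): Delta=0.3661 Bond=-8.4916
(1,0): Delta=0.0000 Bond=0.0000
(1,1): Delta=0.4220 Bond=-13.7017
V0=8.3501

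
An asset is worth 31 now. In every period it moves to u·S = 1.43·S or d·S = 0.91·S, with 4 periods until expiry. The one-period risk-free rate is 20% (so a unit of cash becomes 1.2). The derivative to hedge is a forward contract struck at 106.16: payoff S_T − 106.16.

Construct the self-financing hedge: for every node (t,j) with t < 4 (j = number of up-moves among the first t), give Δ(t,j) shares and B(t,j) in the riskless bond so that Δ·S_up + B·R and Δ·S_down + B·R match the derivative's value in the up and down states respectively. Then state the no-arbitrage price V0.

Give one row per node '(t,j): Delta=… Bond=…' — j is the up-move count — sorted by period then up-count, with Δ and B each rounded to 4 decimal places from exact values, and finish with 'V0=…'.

(0,0): Delta=1.0000 Bond=-51.1960
(1,0): Delta=1.0000 Bond=-61.4352
(1,1): Delta=1.0000 Bond=-61.4352
(2,0): Delta=1.0000 Bond=-73.7222
(2,1): Delta=1.0000 Bond=-73.7222
(2,2): Delta=1.0000 Bond=-73.7222
(3,0): Delta=1.0000 Bond=-88.4667
(3,1): Delta=1.0000 Bond=-88.4667
(3,2): Delta=1.0000 Bond=-88.4667
(3,3): Delta=1.0000 Bond=-88.4667
V0=-20.1960

Risk-neutral probability p* = (R−d)/(u−d) = (1.2−0.91)/(1.43−0.91) = 0.5577.
At expiry t=4: V(4,0)=-84.9018, V(4,1)=-72.7542, V(4,2)=-53.6652, V(4,3)=-23.6681, V(4,4)=23.4701
(3,0): S=23.3607. Δ = (V_up−V_dn)/(S_up−S_dn) = (-72.7542−-84.9018)/(33.4058−21.2582) = 1.0000. V = [p*·-72.7542 + (1−p*)·-84.9018]/1.2 = -65.1060. B = V − Δ·S = -88.4667.
(3,1): S=36.7097. Δ = (V_up−V_dn)/(S_up−S_dn) = (-53.6652−-72.7542)/(52.4948−33.4058) = 1.0000. V = [p*·-53.6652 + (1−p*)·-72.7542]/1.2 = -51.7570. B = V − Δ·S = -88.4667.
(3,2): S=57.6866. Δ = (V_up−V_dn)/(S_up−S_dn) = (-23.6681−-53.6652)/(82.4919−52.4948) = 1.0000. V = [p*·-23.6681 + (1−p*)·-53.6652]/1.2 = -30.7800. B = V − Δ·S = -88.4667.
(3,3): S=90.6504. Δ = (V_up−V_dn)/(S_up−S_dn) = (23.4701−-23.6681)/(129.6301−82.4919) = 1.0000. V = [p*·23.4701 + (1−p*)·-23.6681]/1.2 = 2.1838. B = V − Δ·S = -88.4667.
(2,0): S=25.6711. Δ = (V_up−V_dn)/(S_up−S_dn) = (-51.7570−-65.1060)/(36.7097−23.3607) = 1.0000. V = [p*·-51.7570 + (1−p*)·-65.1060]/1.2 = -48.0511. B = V − Δ·S = -73.7222.
(2,1): S=40.3403. Δ = (V_up−V_dn)/(S_up−S_dn) = (-30.7800−-51.7570)/(57.6866−36.7097) = 1.0000. V = [p*·-30.7800 + (1−p*)·-51.7570]/1.2 = -33.3819. B = V − Δ·S = -73.7222.
(2,2): S=63.3919. Δ = (V_up−V_dn)/(S_up−S_dn) = (2.1838−-30.7800)/(90.6504−57.6866) = 1.0000. V = [p*·2.1838 + (1−p*)·-30.7800]/1.2 = -10.3303. B = V − Δ·S = -73.7222.
(1,0): S=28.2100. Δ = (V_up−V_dn)/(S_up−S_dn) = (-33.3819−-48.0511)/(40.3403−25.6711) = 1.0000. V = [p*·-33.3819 + (1−p*)·-48.0511]/1.2 = -33.2252. B = V − Δ·S = -61.4352.
(1,1): S=44.3300. Δ = (V_up−V_dn)/(S_up−S_dn) = (-10.3303−-33.3819)/(63.3919−40.3403) = 1.0000. V = [p*·-10.3303 + (1−p*)·-33.3819]/1.2 = -17.1052. B = V − Δ·S = -61.4352.
(0,0): S=31.0000. Δ = (V_up−V_dn)/(S_up−S_dn) = (-17.1052−-33.2252)/(44.3300−28.2100) = 1.0000. V = [p*·-17.1052 + (1−p*)·-33.2252]/1.2 = -20.1960. B = V − Δ·S = -51.1960.
The time-0 hedge costs -20.1960, which is the no-arbitrage price.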